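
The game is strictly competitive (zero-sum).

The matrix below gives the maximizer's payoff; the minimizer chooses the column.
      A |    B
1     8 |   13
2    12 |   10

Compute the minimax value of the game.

Row minima are 8 and 10, so the maximizer's maximin is 10; column maxima are 12 and 13, so the minimizer's minimax is 12. These differ, so the equilibrium is in mixed strategies.
Let the maximizer play 1 with probability p. The minimizer is indifferent when 8p + 12(1−p) = 13p + 10(1−p), giving p = 2/7.
Let the minimizer play A with probability q. The maximizer is indifferent when 8q + 13(1−q) = 12q + 10(1−q), giving q = 3/7.
The value is 8·(3/7) + (13)·(4/7) = 76/7.

76/7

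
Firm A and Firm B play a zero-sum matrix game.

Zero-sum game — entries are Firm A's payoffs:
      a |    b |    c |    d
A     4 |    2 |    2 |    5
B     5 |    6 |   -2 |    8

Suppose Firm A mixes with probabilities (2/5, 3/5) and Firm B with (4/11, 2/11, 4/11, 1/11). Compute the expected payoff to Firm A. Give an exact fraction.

Against (4/11, 2/11, 4/11, 1/11), each row's expected payoff is A: 3; B: 32/11.
Taking the (2/5, 3/5)-weighted average: (2/5)·(3) + (3/5)·(32/11) = 162/55.

162/55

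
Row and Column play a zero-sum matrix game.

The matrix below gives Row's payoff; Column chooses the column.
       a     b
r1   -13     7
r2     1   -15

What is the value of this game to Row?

Row minima are -13 and -15, so Row's maximin is -13; column maxima are 1 and 7, so Column's minimax is 1. These differ, so the equilibrium is in mixed strategies.
Let Row play r1 with probability p. Column is indifferent when −13p + (1−p) = 7p − 15(1−p), giving p = 4/9.
Let Column play a with probability q. Row is indifferent when −13q + 7(1−q) = q − 15(1−q), giving q = 11/18.
The value is -13·(11/18) + (7)·(7/18) = -47/9.

-47/9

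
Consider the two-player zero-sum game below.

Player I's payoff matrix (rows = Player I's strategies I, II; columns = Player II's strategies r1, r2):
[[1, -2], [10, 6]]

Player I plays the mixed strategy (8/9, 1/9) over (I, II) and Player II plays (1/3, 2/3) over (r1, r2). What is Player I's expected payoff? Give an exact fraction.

-2/27

Against (1/3, 2/3), each row's expected payoff is I: -1; II: 22/3.
Taking the (8/9, 1/9)-weighted average: (8/9)·(-1) + (1/9)·(22/3) = -2/27.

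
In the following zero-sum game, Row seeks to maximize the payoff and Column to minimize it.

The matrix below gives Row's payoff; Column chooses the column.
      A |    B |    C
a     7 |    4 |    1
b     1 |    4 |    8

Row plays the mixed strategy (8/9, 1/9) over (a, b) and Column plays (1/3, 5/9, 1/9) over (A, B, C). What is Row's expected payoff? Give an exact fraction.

Against (1/3, 5/9, 1/9), each row's expected payoff is a: 14/3; b: 31/9.
Taking the (8/9, 1/9)-weighted average: (8/9)·(14/3) + (1/9)·(31/9) = 367/81.

367/81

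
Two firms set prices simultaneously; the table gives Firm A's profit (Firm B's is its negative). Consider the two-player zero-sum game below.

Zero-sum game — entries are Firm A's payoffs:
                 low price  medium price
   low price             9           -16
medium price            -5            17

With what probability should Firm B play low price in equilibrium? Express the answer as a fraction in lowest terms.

33/47

Row minima are -16 and -5, so Firm A's maximin is -5; column maxima are 9 and 17, so Firm B's minimax is 9. These differ, so the equilibrium is in mixed strategies.
Let Firm B play low price with probability q. Firm A is indifferent when 9q − 16(1−q) = −5q + 17(1−q), giving q = 33/47.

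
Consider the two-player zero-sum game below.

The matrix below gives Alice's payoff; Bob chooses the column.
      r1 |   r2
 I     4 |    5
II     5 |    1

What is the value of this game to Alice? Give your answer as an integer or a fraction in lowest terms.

Row minima are 4 and 1, so Alice's maximin is 4; column maxima are 5 and 5, so Bob's minimax is 5. These differ, so the equilibrium is in mixed strategies.
Let Alice play I with probability p. Bob is indifferent when 4p + 5(1−p) = 5p + (1−p), giving p = 4/5.
Let Bob play r1 with probability q. Alice is indifferent when 4q + 5(1−q) = 5q + (1−q), giving q = 4/5.
The value is 4·(4/5) + (5)·(1/5) = 21/5.

21/5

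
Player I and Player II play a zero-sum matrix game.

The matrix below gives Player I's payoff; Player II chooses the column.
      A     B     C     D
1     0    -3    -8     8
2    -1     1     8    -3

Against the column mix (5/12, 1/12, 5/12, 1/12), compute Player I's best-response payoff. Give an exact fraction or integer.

11/4

1: (0)·(5/12) + (-3)·(1/12) + (-8)·(5/12) + (8)·(1/12) = -35/12.
2: (-1)·(5/12) + (1)·(1/12) + (8)·(5/12) + (-3)·(1/12) = 11/4.
The best pure response is 2 with expected payoff 11/4.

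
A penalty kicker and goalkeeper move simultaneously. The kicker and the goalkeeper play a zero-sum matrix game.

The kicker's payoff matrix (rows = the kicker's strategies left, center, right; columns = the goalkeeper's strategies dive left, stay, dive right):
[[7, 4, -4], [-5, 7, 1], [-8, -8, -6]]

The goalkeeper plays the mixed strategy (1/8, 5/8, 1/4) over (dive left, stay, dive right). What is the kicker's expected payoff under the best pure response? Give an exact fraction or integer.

4

left: (7)·(1/8) + (4)·(5/8) + (-4)·(1/4) = 19/8.
center: (-5)·(1/8) + (7)·(5/8) + (1)·(1/4) = 4.
right: (-8)·(1/8) + (-8)·(5/8) + (-6)·(1/4) = -15/2.
The best pure response is center with expected payoff 4.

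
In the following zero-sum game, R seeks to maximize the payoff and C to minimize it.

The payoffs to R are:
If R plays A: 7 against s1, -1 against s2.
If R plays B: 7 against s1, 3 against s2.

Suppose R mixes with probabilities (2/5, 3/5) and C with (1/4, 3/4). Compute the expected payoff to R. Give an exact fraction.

14/5

Against (1/4, 3/4), each row's expected payoff is A: 1; B: 4.
Taking the (2/5, 3/5)-weighted average: (2/5)·(1) + (3/5)·(4) = 14/5.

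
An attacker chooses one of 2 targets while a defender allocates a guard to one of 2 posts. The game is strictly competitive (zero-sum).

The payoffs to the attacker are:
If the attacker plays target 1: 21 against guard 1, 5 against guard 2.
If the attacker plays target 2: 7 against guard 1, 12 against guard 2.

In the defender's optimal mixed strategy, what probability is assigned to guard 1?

Row minima are 5 and 7, so the attacker's maximin is 7; column maxima are 21 and 12, so the defender's minimax is 12. These differ, so the equilibrium is in mixed strategies.
Let the defender play guard 1 with probability q. The attacker is indifferent when 21q + 5(1−q) = 7q + 12(1−q), giving q = 1/3.

1/3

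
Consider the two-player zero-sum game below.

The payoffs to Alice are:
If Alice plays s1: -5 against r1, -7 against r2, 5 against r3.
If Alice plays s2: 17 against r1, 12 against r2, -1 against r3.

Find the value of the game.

Column r1 is strictly dominated by r2 for Bob (it gives Alice more in every row).
The remaining 2×2 game on (s1, s2) × (r2, r3) has no saddle point. Let Alice play s1 with probability p; indifference gives −7p + 12(1−p) = 5p − (1−p), so p = 13/25.
Similarly Bob's optimal q on r2 is 6/25, and the value is -7·(6/25) + (5)·(19/25) = 53/25.

53/25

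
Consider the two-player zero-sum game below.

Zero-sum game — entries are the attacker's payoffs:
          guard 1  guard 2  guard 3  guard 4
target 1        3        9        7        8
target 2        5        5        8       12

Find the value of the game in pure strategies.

Row minima: 3, 5 → the attacker's maximin is 5.
Column maxima: 5, 9, 8, 12 → the defender's minimax is 5.
They coincide at (target 2, guard 1), so the value is 5.

5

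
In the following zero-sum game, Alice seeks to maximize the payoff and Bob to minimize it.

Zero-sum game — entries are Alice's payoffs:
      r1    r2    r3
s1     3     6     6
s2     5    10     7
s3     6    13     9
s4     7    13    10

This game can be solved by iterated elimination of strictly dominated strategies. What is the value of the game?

7

Column r3 is strictly dominated by r1 for Bob (3<6, 5<7, 6<9, 7<10); eliminate r3.
Column r2 is strictly dominated by r1 for Bob (3<6, 5<10, 6<13, 7<13); eliminate r2.
Row s2 is strictly dominated by row s3 (6>5); eliminate s2.
Row s3 is strictly dominated by row s4 (7>6); eliminate s3.
Row s1 is strictly dominated by row s4 (7>3); eliminate s1.
Only (s4, r1) remains, with payoff 7.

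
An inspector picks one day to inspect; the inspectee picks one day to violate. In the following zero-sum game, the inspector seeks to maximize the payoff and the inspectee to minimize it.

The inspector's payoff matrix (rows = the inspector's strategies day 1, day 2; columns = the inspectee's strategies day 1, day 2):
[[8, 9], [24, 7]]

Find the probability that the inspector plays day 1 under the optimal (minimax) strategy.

17/18

Row minima are 8 and 7, so the inspector's maximin is 8; column maxima are 24 and 9, so the inspectee's minimax is 9. These differ, so the equilibrium is in mixed strategies.
Let the inspector play day 1 with probability p. The inspectee is indifferent when 8p + 24(1−p) = 9p + 7(1−p), giving p = 17/18.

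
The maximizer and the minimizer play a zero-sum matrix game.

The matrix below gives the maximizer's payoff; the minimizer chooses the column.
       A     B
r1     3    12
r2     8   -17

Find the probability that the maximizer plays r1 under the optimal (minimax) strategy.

25/34

Row minima are 3 and -17, so the maximizer's maximin is 3; column maxima are 8 and 12, so the minimizer's minimax is 8. These differ, so the equilibrium is in mixed strategies.
Let the maximizer play r1 with probability p. The minimizer is indifferent when 3p + 8(1−p) = 12p − 17(1−p), giving p = 25/34.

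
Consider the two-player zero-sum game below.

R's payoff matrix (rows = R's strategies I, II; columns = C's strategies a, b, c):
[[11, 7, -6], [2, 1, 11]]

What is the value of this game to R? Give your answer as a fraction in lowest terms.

83/23

Column a is strictly dominated by b for C (it gives R more in every row).
The remaining 2×2 game on (I, II) × (b, c) has no saddle point. Let R play I with probability p; indifference gives 7p + (1−p) = −6p + 11(1−p), so p = 10/23.
Similarly C's optimal q on b is 17/23, and the value is 7·(17/23) + (-6)·(6/23) = 83/23.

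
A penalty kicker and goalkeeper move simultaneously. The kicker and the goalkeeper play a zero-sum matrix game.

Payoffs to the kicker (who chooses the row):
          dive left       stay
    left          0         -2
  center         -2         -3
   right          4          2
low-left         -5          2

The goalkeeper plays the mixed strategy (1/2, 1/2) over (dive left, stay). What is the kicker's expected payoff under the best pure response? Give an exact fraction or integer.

3

left: (0)·(1/2) + (-2)·(1/2) = -1.
center: (-2)·(1/2) + (-3)·(1/2) = -5/2.
right: (4)·(1/2) + (2)·(1/2) = 3.
low-left: (-5)·(1/2) + (2)·(1/2) = -3/2.
The best pure response is right with expected payoff 3.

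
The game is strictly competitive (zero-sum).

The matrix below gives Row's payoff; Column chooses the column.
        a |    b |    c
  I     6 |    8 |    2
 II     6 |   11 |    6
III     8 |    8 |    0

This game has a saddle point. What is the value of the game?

6

Row minima: 2, 6, 0 → Row's maximin is 6.
Column maxima: 8, 11, 6 → Column's minimax is 6.
They coincide at (II, c), so the value is 6.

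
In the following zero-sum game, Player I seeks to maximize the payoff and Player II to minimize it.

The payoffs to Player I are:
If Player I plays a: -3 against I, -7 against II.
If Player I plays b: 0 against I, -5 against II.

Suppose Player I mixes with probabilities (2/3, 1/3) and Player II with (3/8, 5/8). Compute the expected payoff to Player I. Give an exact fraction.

-113/24

Against (3/8, 5/8), each row's expected payoff is a: -11/2; b: -25/8.
Taking the (2/3, 1/3)-weighted average: (2/3)·(-11/2) + (1/3)·(-25/8) = -113/24.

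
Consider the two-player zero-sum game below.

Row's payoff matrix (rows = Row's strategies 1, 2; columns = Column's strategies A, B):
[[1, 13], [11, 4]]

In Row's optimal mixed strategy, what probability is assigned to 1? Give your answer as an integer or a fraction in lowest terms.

Row minima are 1 and 4, so Row's maximin is 4; column maxima are 11 and 13, so Column's minimax is 11. These differ, so the equilibrium is in mixed strategies.
Let Row play 1 with probability p. Column is indifferent when p + 11(1−p) = 13p + 4(1−p), giving p = 7/19.

7/19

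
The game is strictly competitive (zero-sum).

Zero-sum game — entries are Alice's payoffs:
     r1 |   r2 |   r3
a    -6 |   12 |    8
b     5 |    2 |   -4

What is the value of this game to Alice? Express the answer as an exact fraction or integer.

16/23

Column r2 is strictly dominated by r3 for Bob (it gives Alice more in every row).
The remaining 2×2 game on (a, b) × (r1, r3) has no saddle point. Let Alice play a with probability p; indifference gives −6p + 5(1−p) = 8p − 4(1−p), so p = 9/23.
Similarly Bob's optimal q on r1 is 12/23, and the value is -6·(12/23) + (8)·(11/23) = 16/23.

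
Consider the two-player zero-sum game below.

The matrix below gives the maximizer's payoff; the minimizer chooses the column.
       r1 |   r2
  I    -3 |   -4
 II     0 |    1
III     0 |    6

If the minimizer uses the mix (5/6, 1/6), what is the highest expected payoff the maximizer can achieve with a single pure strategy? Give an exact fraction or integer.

I: (-3)·(5/6) + (-4)·(1/6) = -19/6.
II: (0)·(5/6) + (1)·(1/6) = 1/6.
III: (0)·(5/6) + (6)·(1/6) = 1.
The best pure response is III with expected payoff 1.

1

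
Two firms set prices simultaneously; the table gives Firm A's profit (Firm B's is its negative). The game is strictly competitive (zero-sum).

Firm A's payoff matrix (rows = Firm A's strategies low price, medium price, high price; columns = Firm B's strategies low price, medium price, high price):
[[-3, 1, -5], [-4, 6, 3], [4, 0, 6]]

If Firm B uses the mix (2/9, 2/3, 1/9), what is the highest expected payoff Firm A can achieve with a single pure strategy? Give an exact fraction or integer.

31/9

low price: (-3)·(2/9) + (1)·(2/3) + (-5)·(1/9) = -5/9.
medium price: (-4)·(2/9) + (6)·(2/3) + (3)·(1/9) = 31/9.
high price: (4)·(2/9) + (0)·(2/3) + (6)·(1/9) = 14/9.
The best pure response is medium price with expected payoff 31/9.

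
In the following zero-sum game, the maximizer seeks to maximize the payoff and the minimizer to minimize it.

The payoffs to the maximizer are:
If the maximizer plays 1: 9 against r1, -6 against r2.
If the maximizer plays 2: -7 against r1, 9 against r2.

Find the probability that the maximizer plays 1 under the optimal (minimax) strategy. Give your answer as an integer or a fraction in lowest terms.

Row minima are -6 and -7, so the maximizer's maximin is -6; column maxima are 9 and 9, so the minimizer's minimax is 9. These differ, so the equilibrium is in mixed strategies.
Let the maximizer play 1 with probability p. The minimizer is indifferent when 9p − 7(1−p) = −6p + 9(1−p), giving p = 16/31.

16/31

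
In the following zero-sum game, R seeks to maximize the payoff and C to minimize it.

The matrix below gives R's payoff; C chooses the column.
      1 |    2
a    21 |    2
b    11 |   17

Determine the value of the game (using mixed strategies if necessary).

Row minima are 2 and 11, so R's maximin is 11; column maxima are 21 and 17, so C's minimax is 17. These differ, so the equilibrium is in mixed strategies.
Let R play a with probability p. C is indifferent when 21p + 11(1−p) = 2p + 17(1−p), giving p = 6/25.
Let C play 1 with probability q. R is indifferent when 21q + 2(1−q) = 11q + 17(1−q), giving q = 3/5.
The value is 21·(3/5) + (2)·(2/5) = 67/5.

67/5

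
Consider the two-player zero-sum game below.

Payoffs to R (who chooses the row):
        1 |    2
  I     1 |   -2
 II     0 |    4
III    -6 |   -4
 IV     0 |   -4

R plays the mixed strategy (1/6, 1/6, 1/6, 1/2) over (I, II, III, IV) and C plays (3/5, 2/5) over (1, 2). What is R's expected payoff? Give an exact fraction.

-43/30

Against (3/5, 2/5), each row's expected payoff is I: -1/5; II: 8/5; III: -26/5; IV: -8/5.
Taking the (1/6, 1/6, 1/6, 1/2)-weighted average: (1/6)·(-1/5) + (1/6)·(8/5) + (1/6)·(-26/5) + (1/2)·(-8/5) = -43/30.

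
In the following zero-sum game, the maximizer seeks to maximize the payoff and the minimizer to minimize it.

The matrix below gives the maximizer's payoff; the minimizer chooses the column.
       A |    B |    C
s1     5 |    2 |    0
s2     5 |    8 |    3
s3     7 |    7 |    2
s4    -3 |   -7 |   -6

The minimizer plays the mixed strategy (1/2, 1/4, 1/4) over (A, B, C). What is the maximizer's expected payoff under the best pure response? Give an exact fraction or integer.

s1: (5)·(1/2) + (2)·(1/4) + (0)·(1/4) = 3.
s2: (5)·(1/2) + (8)·(1/4) + (3)·(1/4) = 21/4.
s3: (7)·(1/2) + (7)·(1/4) + (2)·(1/4) = 23/4.
s4: (-3)·(1/2) + (-7)·(1/4) + (-6)·(1/4) = -19/4.
The best pure response is s3 with expected payoff 23/4.

23/4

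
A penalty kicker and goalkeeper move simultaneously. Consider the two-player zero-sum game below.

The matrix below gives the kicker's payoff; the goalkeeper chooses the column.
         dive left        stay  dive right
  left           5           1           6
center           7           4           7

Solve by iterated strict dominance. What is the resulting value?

Column dive left is strictly dominated by stay for the goalkeeper (1<5, 4<7); eliminate dive left.
Row left is strictly dominated by row center (4>1, 7>6); eliminate left.
Column dive right is strictly dominated by stay for the goalkeeper (4<7); eliminate dive right.
Only (center, stay) remains, with payoff 4.

4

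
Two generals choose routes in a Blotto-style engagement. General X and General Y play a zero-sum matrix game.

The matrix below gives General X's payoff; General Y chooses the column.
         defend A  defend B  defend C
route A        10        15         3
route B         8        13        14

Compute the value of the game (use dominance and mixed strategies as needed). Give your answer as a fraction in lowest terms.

116/13

Column defend B is strictly dominated by defend A for General Y (it gives General X more in every row).
The remaining 2×2 game on (route A, route B) × (defend A, defend C) has no saddle point. Let General X play route A with probability p; indifference gives 10p + 8(1−p) = 3p + 14(1−p), so p = 6/13.
Similarly General Y's optimal q on defend A is 11/13, and the value is 10·(11/13) + (3)·(2/13) = 116/13.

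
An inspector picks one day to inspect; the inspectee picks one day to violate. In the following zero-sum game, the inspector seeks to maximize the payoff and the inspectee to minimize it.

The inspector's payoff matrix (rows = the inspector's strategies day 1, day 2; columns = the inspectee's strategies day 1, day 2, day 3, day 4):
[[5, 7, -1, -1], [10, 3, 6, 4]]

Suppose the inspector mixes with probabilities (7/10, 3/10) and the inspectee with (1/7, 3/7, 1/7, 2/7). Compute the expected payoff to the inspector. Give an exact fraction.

26/7

Against (1/7, 3/7, 1/7, 2/7), each row's expected payoff is day 1: 23/7; day 2: 33/7.
Taking the (7/10, 3/10)-weighted average: (7/10)·(23/7) + (3/10)·(33/7) = 26/7.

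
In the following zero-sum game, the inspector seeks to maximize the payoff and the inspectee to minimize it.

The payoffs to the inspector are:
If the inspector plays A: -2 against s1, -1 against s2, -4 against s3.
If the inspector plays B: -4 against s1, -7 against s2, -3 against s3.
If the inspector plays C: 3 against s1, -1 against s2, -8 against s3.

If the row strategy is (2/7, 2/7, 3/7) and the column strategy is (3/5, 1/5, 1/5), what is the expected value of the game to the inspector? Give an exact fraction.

Against (3/5, 1/5, 1/5), each row's expected payoff is A: -11/5; B: -22/5; C: 0.
Taking the (2/7, 2/7, 3/7)-weighted average: (2/7)·(-11/5) + (2/7)·(-22/5) + (3/7)·(0) = -66/35.

-66/35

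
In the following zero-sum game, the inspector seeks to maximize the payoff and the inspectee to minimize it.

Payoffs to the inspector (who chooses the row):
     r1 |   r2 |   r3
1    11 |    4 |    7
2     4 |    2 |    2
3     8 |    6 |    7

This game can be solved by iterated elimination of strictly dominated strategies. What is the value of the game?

6

Column r1 is strictly dominated by r2 for the inspectee (4<11, 2<4, 6<8); eliminate r1.
Row 2 is strictly dominated by row 1 (4>2, 7>2); eliminate 2.
Column r3 is strictly dominated by r2 for the inspectee (4<7, 6<7); eliminate r3.
Row 1 is strictly dominated by row 3 (6>4); eliminate 1.
Only (3, r2) remains, with payoff 6.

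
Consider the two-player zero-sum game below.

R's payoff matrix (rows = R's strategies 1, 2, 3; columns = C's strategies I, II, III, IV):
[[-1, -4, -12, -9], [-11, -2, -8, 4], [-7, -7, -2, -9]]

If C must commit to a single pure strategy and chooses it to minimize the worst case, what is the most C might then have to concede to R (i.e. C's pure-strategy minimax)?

The worst case (largest entry) in each column is I: -1, II: -2, III: -2, IV: 4.
The best (smallest) of these is -2.

-2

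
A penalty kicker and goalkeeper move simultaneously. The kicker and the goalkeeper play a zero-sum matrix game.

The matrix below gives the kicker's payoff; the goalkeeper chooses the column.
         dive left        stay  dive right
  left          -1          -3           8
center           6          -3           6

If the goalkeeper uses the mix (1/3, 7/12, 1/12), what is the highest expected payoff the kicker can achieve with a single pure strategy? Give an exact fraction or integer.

left: (-1)·(1/3) + (-3)·(7/12) + (8)·(1/12) = -17/12.
center: (6)·(1/3) + (-3)·(7/12) + (6)·(1/12) = 3/4.
The best pure response is center with expected payoff 3/4.

3/4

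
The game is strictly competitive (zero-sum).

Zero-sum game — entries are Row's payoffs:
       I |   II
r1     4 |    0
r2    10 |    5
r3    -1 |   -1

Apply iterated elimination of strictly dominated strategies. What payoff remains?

5

Row r1 is strictly dominated by row r2 (10>4, 5>0); eliminate r1.
Row r3 is strictly dominated by row r2 (10>-1, 5>-1); eliminate r3.
Column I is strictly dominated by II for Column (5<10); eliminate I.
Only (r2, II) remains, with payoff 5.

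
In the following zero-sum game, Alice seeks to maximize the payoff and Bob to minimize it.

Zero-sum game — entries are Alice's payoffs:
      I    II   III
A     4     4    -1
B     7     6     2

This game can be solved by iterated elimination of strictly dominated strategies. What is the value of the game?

2

Column I is strictly dominated by III for Bob (-1<4, 2<7); eliminate I.
Column II is strictly dominated by III for Bob (-1<4, 2<6); eliminate II.
Row A is strictly dominated by row B (2>-1); eliminate A.
Only (B, III) remains, with payoff 2.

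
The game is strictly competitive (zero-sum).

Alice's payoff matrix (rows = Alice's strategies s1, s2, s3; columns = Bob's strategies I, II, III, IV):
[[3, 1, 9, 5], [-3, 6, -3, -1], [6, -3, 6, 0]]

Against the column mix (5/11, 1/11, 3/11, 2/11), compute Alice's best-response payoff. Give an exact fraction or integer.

s1: (3)·(5/11) + (1)·(1/11) + (9)·(3/11) + (5)·(2/11) = 53/11.
s2: (-3)·(5/11) + (6)·(1/11) + (-3)·(3/11) + (-1)·(2/11) = -20/11.
s3: (6)·(5/11) + (-3)·(1/11) + (6)·(3/11) + (0)·(2/11) = 45/11.
The best pure response is s1 with expected payoff 53/11.

53/11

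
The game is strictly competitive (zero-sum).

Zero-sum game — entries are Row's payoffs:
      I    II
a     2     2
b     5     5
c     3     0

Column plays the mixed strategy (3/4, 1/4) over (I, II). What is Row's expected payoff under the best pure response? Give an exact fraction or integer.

5

a: (2)·(3/4) + (2)·(1/4) = 2.
b: (5)·(3/4) + (5)·(1/4) = 5.
c: (3)·(3/4) + (0)·(1/4) = 9/4.
The best pure response is b with expected payoff 5.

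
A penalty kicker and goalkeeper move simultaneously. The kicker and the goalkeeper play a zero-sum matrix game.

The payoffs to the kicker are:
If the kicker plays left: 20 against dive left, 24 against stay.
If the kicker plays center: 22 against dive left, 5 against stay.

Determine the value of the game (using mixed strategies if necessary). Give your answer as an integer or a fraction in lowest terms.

428/21

Row minima are 20 and 5, so the kicker's maximin is 20; column maxima are 22 and 24, so the goalkeeper's minimax is 22. These differ, so the equilibrium is in mixed strategies.
Let the kicker play left with probability p. The goalkeeper is indifferent when 20p + 22(1−p) = 24p + 5(1−p), giving p = 17/21.
Let the goalkeeper play dive left with probability q. The kicker is indifferent when 20q + 24(1−q) = 22q + 5(1−q), giving q = 19/21.
The value is 20·(19/21) + (24)·(2/21) = 428/21.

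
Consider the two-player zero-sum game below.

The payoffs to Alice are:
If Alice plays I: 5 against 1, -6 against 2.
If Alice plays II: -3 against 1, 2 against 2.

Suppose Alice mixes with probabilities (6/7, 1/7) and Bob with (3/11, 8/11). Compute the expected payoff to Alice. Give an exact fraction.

Against (3/11, 8/11), each row's expected payoff is I: -3; II: 7/11.
Taking the (6/7, 1/7)-weighted average: (6/7)·(-3) + (1/7)·(7/11) = -191/77.

-191/77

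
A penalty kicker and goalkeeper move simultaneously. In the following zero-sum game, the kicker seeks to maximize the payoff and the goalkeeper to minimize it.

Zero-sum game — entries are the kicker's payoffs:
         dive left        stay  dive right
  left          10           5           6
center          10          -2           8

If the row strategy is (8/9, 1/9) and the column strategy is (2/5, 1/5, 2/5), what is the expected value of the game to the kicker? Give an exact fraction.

22/3

Against (2/5, 1/5, 2/5), each row's expected payoff is left: 37/5; center: 34/5.
Taking the (8/9, 1/9)-weighted average: (8/9)·(37/5) + (1/9)·(34/5) = 22/3.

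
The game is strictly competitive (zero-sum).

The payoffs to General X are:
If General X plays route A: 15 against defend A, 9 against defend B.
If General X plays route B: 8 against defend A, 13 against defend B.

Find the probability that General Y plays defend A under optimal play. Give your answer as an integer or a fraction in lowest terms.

Row minima are 9 and 8, so General X's maximin is 9; column maxima are 15 and 13, so General Y's minimax is 13. These differ, so the equilibrium is in mixed strategies.
Let General Y play defend A with probability q. General X is indifferent when 15q + 9(1−q) = 8q + 13(1−q), giving q = 4/11.

4/11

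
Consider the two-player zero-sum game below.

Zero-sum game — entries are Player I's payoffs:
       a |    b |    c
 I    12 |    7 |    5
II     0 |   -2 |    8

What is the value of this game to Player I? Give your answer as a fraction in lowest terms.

Column a is strictly dominated by b for Player II (it gives Player I more in every row).
The remaining 2×2 game on (I, II) × (b, c) has no saddle point. Let Player I play I with probability p; indifference gives 7p − 2(1−p) = 5p + 8(1−p), so p = 5/6.
Similarly Player II's optimal q on b is 1/4, and the value is 7·(1/4) + (5)·(3/4) = 11/2.

11/2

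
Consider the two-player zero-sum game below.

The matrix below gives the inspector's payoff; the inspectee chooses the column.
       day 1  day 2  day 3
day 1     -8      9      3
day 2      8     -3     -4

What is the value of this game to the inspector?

Column day 2 is strictly dominated by day 3 for the inspectee (it gives the inspector more in every row).
The remaining 2×2 game on (day 1, day 2) × (day 1, day 3) has no saddle point. Let the inspector play day 1 with probability p; indifference gives −8p + 8(1−p) = 3p − 4(1−p), so p = 12/23.
Similarly the inspectee's optimal q on day 1 is 7/23, and the value is -8·(7/23) + (3)·(16/23) = -8/23.

-8/23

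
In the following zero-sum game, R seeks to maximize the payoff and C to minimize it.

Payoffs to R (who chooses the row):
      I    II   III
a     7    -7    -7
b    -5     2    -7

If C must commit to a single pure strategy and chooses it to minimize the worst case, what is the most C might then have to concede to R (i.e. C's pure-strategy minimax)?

The worst case (largest entry) in each column is I: 7, II: 2, III: -7.
The best (smallest) of these is -7.

-7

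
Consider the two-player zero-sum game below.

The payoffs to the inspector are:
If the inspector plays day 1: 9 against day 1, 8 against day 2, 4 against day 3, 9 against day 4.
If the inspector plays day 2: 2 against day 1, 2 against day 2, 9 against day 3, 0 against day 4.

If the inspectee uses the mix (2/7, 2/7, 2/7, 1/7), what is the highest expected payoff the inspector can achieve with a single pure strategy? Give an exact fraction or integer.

day 1: (9)·(2/7) + (8)·(2/7) + (4)·(2/7) + (9)·(1/7) = 51/7.
day 2: (2)·(2/7) + (2)·(2/7) + (9)·(2/7) + (0)·(1/7) = 26/7.
The best pure response is day 1 with expected payoff 51/7.

51/7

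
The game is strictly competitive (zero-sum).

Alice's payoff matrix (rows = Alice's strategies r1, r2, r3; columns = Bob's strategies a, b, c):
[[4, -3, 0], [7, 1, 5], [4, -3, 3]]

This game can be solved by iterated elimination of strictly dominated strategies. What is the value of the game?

Column a is strictly dominated by b for Bob (-3<4, 1<7, -3<4); eliminate a.
Column c is strictly dominated by b for Bob (-3<0, 1<5, -3<3); eliminate c.
Row r3 is strictly dominated by row r2 (1>-3); eliminate r3.
Row r1 is strictly dominated by row r2 (1>-3); eliminate r1.
Only (r2, b) remains, with payoff 1.

1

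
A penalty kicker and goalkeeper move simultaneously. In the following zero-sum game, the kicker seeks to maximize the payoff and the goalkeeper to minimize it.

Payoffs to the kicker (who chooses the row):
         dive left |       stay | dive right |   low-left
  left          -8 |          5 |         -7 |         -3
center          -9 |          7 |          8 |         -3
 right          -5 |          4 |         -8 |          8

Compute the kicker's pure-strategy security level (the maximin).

-8

The worst-case payoff for each row is left: -8, center: -9, right: -8.
The best of these is -8.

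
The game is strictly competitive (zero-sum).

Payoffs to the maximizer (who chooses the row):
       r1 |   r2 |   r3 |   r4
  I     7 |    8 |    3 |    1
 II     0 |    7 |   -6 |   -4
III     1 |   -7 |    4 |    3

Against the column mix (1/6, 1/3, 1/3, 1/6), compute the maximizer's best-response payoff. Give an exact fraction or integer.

I: (7)·(1/6) + (8)·(1/3) + (3)·(1/3) + (1)·(1/6) = 5.
II: (0)·(1/6) + (7)·(1/3) + (-6)·(1/3) + (-4)·(1/6) = -1/3.
III: (1)·(1/6) + (-7)·(1/3) + (4)·(1/3) + (3)·(1/6) = -1/3.
The best pure response is I with expected payoff 5.

5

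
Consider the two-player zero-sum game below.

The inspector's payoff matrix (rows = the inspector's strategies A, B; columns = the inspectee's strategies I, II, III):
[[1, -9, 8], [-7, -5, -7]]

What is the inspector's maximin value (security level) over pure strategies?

-7

The worst-case payoff for each row is A: -9, B: -7.
The best of these is -7.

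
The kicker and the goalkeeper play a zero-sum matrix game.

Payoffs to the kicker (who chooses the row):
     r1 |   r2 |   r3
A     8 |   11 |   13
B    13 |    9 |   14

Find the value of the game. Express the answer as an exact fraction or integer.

71/7

Column r3 is strictly dominated by r2 for the goalkeeper (it gives the kicker more in every row).
The remaining 2×2 game on (A, B) × (r1, r2) has no saddle point. Let the kicker play A with probability p; indifference gives 8p + 13(1−p) = 11p + 9(1−p), so p = 4/7.
Similarly the goalkeeper's optimal q on r1 is 2/7, and the value is 8·(2/7) + (11)·(5/7) = 71/7.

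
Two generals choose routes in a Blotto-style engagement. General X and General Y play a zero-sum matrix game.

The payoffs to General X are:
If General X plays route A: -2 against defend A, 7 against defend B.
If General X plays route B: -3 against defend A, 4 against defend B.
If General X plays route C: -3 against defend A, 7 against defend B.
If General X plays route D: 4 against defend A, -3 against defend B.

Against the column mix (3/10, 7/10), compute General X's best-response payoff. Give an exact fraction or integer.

route A: (-2)·(3/10) + (7)·(7/10) = 43/10.
route B: (-3)·(3/10) + (4)·(7/10) = 19/10.
route C: (-3)·(3/10) + (7)·(7/10) = 4.
route D: (4)·(3/10) + (-3)·(7/10) = -9/10.
The best pure response is route A with expected payoff 43/10.

43/10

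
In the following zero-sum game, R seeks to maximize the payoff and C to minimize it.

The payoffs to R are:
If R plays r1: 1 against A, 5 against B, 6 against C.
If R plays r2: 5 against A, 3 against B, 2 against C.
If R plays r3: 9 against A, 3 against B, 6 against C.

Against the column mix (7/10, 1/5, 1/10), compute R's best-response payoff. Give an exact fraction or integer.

15/2

r1: (1)·(7/10) + (5)·(1/5) + (6)·(1/10) = 23/10.
r2: (5)·(7/10) + (3)·(1/5) + (2)·(1/10) = 43/10.
r3: (9)·(7/10) + (3)·(1/5) + (6)·(1/10) = 15/2.
The best pure response is r3 with expected payoff 15/2.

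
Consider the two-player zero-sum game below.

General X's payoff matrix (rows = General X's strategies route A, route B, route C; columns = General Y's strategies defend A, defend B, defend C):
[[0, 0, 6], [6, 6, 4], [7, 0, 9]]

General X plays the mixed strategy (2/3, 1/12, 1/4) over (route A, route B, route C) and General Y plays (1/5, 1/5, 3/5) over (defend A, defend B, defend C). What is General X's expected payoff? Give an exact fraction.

Against (1/5, 1/5, 3/5), each row's expected payoff is route A: 18/5; route B: 24/5; route C: 34/5.
Taking the (2/3, 1/12, 1/4)-weighted average: (2/3)·(18/5) + (1/12)·(24/5) + (1/4)·(34/5) = 9/2.

9/2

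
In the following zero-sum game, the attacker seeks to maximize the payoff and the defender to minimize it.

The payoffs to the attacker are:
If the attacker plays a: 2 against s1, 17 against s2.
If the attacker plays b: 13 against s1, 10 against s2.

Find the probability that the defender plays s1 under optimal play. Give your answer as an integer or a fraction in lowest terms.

7/18

Row minima are 2 and 10, so the attacker's maximin is 10; column maxima are 13 and 17, so the defender's minimax is 13. These differ, so the equilibrium is in mixed strategies.
Let the defender play s1 with probability q. The attacker is indifferent when 2q + 17(1−q) = 13q + 10(1−q), giving q = 7/18.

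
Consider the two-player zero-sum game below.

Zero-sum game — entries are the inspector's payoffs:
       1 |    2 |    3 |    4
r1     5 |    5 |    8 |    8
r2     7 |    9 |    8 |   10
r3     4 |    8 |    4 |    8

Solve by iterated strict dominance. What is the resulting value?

7

Row r3 is strictly dominated by row r2 (7>4, 9>8, 8>4, 10>8); eliminate r3.
Column 4 is strictly dominated by 1 for the inspectee (5<8, 7<10); eliminate 4.
Column 3 is strictly dominated by 1 for the inspectee (5<8, 7<8); eliminate 3.
Row r1 is strictly dominated by row r2 (7>5, 9>5); eliminate r1.
Column 2 is strictly dominated by 1 for the inspectee (7<9); eliminate 2.
Only (r2, 1) remains, with payoff 7.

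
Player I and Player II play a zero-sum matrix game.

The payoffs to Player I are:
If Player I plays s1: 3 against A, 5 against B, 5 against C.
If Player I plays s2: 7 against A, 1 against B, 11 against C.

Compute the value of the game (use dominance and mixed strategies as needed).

Column C is strictly dominated by A for Player II (it gives Player I more in every row).
The remaining 2×2 game on (s1, s2) × (A, B) has no saddle point. Let Player I play s1 with probability p; indifference gives 3p + 7(1−p) = 5p + (1−p), so p = 3/4.
Similarly Player II's optimal q on A is 1/2, and the value is 3·(1/2) + (5)·(1/2) = 4.

4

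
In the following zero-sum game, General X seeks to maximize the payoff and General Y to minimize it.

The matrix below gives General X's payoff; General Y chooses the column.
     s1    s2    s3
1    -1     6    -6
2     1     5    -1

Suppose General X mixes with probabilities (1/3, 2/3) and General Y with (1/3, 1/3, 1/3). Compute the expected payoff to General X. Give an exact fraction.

1

Against (1/3, 1/3, 1/3), each row's expected payoff is 1: -1/3; 2: 5/3.
Taking the (1/3, 2/3)-weighted average: (1/3)·(-1/3) + (2/3)·(5/3) = 1.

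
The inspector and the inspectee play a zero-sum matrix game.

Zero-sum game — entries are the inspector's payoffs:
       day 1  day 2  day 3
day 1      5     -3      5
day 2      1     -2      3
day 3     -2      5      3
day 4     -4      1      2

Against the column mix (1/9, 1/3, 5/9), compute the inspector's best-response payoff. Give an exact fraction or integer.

28/9

day 1: (5)·(1/9) + (-3)·(1/3) + (5)·(5/9) = 7/3.
day 2: (1)·(1/9) + (-2)·(1/3) + (3)·(5/9) = 10/9.
day 3: (-2)·(1/9) + (5)·(1/3) + (3)·(5/9) = 28/9.
day 4: (-4)·(1/9) + (1)·(1/3) + (2)·(5/9) = 1.
The best pure response is day 3 with expected payoff 28/9.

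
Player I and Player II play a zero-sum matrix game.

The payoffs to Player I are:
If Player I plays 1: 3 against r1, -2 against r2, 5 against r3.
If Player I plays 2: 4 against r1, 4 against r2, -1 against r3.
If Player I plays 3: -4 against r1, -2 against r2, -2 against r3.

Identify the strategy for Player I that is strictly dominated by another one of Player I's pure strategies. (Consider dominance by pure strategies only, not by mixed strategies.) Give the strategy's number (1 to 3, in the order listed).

Compare 3 with 2: 4 > -4, 4 > -2, -1 > -2.
So 2 strictly dominates 3 for Player I; 3 is strictly dominated.

3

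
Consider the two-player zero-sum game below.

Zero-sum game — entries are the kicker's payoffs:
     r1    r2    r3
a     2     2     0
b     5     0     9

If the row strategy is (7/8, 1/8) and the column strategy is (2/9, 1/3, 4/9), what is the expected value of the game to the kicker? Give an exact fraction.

29/18

Against (2/9, 1/3, 4/9), each row's expected payoff is a: 10/9; b: 46/9.
Taking the (7/8, 1/8)-weighted average: (7/8)·(10/9) + (1/8)·(46/9) = 29/18.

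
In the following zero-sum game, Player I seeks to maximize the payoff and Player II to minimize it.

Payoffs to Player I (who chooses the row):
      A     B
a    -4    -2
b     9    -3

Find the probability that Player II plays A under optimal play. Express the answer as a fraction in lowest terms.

1/14

Row minima are -4 and -3, so Player I's maximin is -3; column maxima are 9 and -2, so Player II's minimax is -2. These differ, so the equilibrium is in mixed strategies.
Let Player II play A with probability q. Player I is indifferent when −4q − 2(1−q) = 9q − 3(1−q), giving q = 1/14.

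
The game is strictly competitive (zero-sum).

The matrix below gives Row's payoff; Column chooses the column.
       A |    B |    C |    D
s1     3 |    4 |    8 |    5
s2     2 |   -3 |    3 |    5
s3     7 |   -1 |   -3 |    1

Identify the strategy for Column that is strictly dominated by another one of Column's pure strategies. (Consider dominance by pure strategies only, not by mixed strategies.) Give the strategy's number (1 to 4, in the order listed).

Column prefers columns that give Row less. Compare D with B: 4 < 5, -3 < 5, -1 < 1.
So B strictly dominates D for Column; D is strictly dominated.

4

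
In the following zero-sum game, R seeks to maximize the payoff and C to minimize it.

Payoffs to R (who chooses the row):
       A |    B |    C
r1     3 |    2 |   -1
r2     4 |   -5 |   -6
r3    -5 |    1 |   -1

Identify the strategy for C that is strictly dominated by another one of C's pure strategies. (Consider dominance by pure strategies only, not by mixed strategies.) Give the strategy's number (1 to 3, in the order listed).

2

C prefers columns that give R less. Compare B with C: -1 < 2, -6 < -5, -1 < 1.
So C strictly dominates B for C; B is strictly dominated.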